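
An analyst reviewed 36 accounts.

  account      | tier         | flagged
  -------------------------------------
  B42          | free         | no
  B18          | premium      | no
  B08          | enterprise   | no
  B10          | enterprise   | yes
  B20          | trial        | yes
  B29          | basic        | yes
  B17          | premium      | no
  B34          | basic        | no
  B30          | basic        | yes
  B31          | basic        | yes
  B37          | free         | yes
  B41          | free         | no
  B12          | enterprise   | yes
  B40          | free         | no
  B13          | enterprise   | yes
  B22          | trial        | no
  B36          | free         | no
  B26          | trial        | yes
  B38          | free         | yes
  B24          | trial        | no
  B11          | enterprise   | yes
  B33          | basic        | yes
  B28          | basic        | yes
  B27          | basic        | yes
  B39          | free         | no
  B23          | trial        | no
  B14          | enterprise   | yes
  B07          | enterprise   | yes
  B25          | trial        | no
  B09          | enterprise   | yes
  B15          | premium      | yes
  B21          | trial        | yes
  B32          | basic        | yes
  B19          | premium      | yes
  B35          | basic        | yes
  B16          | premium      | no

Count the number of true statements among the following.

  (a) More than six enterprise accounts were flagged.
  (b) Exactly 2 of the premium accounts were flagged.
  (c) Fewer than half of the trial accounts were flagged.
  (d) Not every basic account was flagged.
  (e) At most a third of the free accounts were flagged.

(a) enterprise: |A| = 8, |A ∩ B| = 7; needs |A ∩ B| > 6 — true.
(b) premium: |A| = 5, |A ∩ B| = 2; needs |A ∩ B| = 2 — true.
(c) trial: |A| = 7, |A ∩ B| = 3; needs |A ∩ B| < |A ∖ B| — true.
(d) basic: |A| = 9, |A ∩ B| = 8; needs A ⊄ B (|A ∖ B| ≥ 1) — true.
(e) free: |A| = 7, |A ∩ B| = 2; needs |A ∩ B| / |A| ≤ 1/3 — true.

5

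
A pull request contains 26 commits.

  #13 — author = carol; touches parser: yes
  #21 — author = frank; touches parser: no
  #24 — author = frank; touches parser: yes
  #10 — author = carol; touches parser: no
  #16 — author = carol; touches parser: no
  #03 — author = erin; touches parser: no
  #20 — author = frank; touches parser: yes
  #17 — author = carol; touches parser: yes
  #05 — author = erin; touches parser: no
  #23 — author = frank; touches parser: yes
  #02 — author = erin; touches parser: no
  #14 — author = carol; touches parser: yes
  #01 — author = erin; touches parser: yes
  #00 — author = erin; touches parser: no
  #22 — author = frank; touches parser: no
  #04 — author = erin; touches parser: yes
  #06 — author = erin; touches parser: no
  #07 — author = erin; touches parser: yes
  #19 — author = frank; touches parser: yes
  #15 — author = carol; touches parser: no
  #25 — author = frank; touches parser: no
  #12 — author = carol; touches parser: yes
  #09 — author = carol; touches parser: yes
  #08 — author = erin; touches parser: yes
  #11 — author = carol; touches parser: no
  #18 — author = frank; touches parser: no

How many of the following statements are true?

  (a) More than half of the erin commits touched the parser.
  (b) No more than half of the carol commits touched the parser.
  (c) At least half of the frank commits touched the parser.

(a) erin: |A| = 9, |A ∩ B| = 4; needs |A ∩ B| > |A ∖ B| — false.
(b) carol: |A| = 9, |A ∩ B| = 5; needs |A ∩ B| ≤ |A ∖ B| — false.
(c) frank: |A| = 8, |A ∩ B| = 4; needs |A ∩ B| ≥ |A ∖ B| — true.

1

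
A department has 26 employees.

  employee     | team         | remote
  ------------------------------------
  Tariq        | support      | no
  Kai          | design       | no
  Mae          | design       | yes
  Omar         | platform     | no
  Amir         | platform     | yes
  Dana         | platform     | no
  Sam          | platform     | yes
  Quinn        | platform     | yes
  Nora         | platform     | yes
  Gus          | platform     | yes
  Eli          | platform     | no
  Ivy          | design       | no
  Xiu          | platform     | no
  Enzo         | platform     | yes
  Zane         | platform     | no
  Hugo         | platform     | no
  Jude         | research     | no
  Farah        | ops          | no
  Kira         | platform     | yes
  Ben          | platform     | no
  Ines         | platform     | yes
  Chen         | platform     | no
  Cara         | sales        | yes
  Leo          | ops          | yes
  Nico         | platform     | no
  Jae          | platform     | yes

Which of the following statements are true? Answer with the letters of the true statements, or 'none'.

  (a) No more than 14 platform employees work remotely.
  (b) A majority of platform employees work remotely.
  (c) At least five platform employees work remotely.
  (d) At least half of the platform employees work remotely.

(a), (c), (d)

|A| = 18, |A ∩ B| = 9, |A ∖ B| = 9.
(a) |A ∩ B| ≤ 14: holds.
(b) |A ∩ B| > |A ∖ B|: fails.
(c) |A ∩ B| ≥ 5: holds.
(d) |A ∩ B| ≥ |A ∖ B|: holds.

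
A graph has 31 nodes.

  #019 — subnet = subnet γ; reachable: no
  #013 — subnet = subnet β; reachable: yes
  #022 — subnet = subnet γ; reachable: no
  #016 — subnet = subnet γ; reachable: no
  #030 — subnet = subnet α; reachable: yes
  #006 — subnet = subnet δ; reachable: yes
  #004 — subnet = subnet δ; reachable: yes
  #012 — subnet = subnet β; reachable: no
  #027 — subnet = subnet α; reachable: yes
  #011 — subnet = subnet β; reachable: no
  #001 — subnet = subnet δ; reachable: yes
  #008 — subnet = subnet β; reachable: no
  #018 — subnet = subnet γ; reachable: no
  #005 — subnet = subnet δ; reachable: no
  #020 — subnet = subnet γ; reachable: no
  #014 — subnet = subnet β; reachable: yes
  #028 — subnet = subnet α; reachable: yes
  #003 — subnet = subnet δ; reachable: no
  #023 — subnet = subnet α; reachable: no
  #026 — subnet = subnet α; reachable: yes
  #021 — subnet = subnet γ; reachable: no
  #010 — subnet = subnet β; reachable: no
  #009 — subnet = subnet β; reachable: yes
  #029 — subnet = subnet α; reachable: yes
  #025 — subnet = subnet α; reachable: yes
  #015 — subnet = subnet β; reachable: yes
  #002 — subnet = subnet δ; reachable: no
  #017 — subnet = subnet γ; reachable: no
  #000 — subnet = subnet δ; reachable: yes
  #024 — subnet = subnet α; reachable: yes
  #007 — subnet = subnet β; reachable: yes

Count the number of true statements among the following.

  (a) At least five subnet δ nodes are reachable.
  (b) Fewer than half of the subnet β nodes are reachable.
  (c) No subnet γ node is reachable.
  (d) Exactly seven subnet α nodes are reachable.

(a) subnet δ: |A| = 7, |A ∩ B| = 4; needs |A ∩ B| ≥ 5 — false.
(b) subnet β: |A| = 9, |A ∩ B| = 5; needs |A ∩ B| < |A ∖ B| — false.
(c) subnet γ: |A| = 7, |A ∩ B| = 0; needs A ∩ B = ∅ (|A ∩ B| = 0) — true.
(d) subnet α: |A| = 8, |A ∩ B| = 7; needs |A ∩ B| = 7 — true.

2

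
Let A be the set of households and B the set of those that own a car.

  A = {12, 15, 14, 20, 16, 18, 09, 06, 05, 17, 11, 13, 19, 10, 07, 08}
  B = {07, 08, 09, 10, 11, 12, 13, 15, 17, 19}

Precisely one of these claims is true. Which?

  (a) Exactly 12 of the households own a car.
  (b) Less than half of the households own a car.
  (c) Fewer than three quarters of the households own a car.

|A| = 16, |A ∩ B| = 10, |A ∖ B| = 6.
(a) requires |A ∩ B| = 12: false.
(b) requires |A ∩ B| < |A ∖ B|: false.
(c) requires |A ∩ B| / |A| < 3/4: true.

(c)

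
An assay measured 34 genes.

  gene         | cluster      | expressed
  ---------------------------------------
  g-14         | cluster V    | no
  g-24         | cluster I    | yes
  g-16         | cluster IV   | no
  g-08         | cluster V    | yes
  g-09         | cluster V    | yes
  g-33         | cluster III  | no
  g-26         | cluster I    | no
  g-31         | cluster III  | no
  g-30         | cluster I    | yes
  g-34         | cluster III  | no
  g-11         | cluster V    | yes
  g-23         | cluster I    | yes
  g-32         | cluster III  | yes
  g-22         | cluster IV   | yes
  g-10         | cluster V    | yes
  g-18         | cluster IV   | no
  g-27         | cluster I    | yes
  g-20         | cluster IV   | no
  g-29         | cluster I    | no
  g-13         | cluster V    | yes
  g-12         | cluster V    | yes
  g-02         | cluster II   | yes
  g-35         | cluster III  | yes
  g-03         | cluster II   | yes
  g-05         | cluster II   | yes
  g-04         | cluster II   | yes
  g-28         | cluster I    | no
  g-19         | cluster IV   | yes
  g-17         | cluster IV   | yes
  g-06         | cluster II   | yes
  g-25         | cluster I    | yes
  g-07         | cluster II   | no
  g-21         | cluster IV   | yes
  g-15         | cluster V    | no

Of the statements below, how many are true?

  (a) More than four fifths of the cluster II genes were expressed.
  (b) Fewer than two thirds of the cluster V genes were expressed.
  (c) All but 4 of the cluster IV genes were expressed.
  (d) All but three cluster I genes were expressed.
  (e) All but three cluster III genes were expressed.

(a) cluster II: |A| = 6, |A ∩ B| = 5; needs |A ∩ B| / |A| > 4/5 — true.
(b) cluster V: |A| = 8, |A ∩ B| = 6; needs |A ∩ B| / |A| < 2/3 — false.
(c) cluster IV: |A| = 7, |A ∩ B| = 4; needs |A ∖ B| = 4 — false.
(d) cluster I: |A| = 8, |A ∩ B| = 5; needs |A ∖ B| = 3 — true.
(e) cluster III: |A| = 5, |A ∩ B| = 2; needs |A ∖ B| = 3 — true.

3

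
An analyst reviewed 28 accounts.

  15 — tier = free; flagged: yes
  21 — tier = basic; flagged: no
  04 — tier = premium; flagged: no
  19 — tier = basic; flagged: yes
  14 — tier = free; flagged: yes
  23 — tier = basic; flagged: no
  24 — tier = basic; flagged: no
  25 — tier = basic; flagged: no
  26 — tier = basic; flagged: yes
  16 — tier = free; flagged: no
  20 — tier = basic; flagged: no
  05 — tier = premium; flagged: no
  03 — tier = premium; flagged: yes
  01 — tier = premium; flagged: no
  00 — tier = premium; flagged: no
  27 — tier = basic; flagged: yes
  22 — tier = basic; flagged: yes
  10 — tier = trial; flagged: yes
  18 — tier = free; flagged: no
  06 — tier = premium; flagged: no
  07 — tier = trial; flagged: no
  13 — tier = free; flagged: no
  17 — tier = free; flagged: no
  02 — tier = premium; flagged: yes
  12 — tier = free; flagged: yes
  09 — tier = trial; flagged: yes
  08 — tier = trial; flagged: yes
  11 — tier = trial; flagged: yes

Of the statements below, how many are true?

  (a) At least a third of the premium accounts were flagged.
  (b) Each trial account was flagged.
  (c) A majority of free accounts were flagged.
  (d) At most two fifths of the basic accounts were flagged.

(a) premium: |A| = 7, |A ∩ B| = 2; needs |A ∩ B| / |A| ≥ 1/3 — false.
(b) trial: |A| = 5, |A ∩ B| = 4; needs A ⊆ B, i.e. every element of A is in B (|A ∖ B| = 0) — false.
(c) free: |A| = 7, |A ∩ B| = 3; needs |A ∩ B| > |A ∖ B| — false.
(d) basic: |A| = 9, |A ∩ B| = 4; needs |A ∩ B| / |A| ≤ 2/5 — false.

0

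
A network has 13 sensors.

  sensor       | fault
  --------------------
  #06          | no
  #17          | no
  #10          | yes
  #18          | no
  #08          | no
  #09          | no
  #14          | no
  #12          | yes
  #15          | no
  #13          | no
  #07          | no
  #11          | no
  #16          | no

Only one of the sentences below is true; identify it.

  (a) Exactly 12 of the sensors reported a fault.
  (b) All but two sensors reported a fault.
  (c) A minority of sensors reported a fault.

|A| = 13, |A ∩ B| = 2, |A ∖ B| = 11.
(a) requires |A ∩ B| = 12: false.
(b) requires |A ∖ B| = 2: false.
(c) requires |A ∩ B| < |A ∖ B|: true.

(c)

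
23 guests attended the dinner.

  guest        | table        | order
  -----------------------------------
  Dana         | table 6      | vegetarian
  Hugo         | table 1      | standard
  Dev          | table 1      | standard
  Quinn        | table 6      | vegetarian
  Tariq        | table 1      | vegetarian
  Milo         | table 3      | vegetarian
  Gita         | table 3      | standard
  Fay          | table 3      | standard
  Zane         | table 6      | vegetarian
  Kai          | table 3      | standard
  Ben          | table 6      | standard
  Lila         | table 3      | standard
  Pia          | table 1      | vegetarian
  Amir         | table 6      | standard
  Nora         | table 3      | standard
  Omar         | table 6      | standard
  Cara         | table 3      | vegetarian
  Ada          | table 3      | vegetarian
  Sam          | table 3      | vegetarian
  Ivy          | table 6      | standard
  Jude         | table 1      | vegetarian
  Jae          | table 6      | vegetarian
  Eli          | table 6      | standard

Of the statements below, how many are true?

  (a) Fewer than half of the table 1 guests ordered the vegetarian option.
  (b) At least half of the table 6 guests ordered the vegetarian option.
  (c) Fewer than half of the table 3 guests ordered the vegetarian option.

(a) table 1: |A| = 5, |A ∩ B| = 3; needs |A ∩ B| < |A ∖ B| — false.
(b) table 6: |A| = 9, |A ∩ B| = 4; needs |A ∩ B| ≥ |A ∖ B| — false.
(c) table 3: |A| = 9, |A ∩ B| = 4; needs |A ∩ B| < |A ∖ B| — true.

1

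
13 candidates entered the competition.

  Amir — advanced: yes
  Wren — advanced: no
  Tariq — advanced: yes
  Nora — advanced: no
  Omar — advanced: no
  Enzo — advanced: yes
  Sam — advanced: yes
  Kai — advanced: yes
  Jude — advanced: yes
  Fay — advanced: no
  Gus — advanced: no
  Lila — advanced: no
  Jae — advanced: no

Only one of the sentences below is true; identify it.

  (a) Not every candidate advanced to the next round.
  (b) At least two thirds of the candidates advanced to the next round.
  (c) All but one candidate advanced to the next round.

(a)

|A| = 13, |A ∩ B| = 6, |A ∖ B| = 7.
(a) requires A ⊄ B (|A ∖ B| ≥ 1): true.
(b) requires |A ∩ B| / |A| ≥ 2/3: false.
(c) requires |A ∖ B| = 1: false.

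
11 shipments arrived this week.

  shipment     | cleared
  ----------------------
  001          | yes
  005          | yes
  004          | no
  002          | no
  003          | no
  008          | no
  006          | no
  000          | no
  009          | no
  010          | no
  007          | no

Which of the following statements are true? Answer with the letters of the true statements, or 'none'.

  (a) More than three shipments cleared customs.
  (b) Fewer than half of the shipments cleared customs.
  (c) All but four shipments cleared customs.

|A| = 11, |A ∩ B| = 2, |A ∖ B| = 9.
(a) |A ∩ B| > 3: fails.
(b) |A ∩ B| < |A ∖ B|: holds.
(c) |A ∖ B| = 4: fails.

(b)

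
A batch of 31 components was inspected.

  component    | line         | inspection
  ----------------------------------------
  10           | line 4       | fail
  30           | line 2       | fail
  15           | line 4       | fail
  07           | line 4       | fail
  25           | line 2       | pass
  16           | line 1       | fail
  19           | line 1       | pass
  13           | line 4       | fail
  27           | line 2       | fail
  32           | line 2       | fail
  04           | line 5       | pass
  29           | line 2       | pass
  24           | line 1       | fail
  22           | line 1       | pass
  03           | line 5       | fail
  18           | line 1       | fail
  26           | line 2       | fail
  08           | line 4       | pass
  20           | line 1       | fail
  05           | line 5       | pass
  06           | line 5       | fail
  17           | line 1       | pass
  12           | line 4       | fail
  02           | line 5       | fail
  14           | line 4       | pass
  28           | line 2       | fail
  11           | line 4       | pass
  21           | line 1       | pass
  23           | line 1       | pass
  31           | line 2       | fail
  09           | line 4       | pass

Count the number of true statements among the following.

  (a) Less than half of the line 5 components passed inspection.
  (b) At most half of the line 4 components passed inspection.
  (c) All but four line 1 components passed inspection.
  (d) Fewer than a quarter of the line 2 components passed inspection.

3

(a) line 5: |A| = 5, |A ∩ B| = 2; needs |A ∩ B| < |A ∖ B| — true.
(b) line 4: |A| = 9, |A ∩ B| = 4; needs |A ∩ B| ≤ |A ∖ B| — true.
(c) line 1: |A| = 9, |A ∩ B| = 5; needs |A ∖ B| = 4 — true.
(d) line 2: |A| = 8, |A ∩ B| = 2; needs |A ∩ B| / |A| < 1/4 — false.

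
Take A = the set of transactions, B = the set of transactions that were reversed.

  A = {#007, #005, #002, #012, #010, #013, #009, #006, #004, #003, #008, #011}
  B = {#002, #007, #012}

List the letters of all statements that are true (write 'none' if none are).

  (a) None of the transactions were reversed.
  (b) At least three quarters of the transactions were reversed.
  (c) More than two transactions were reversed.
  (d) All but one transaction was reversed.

|A| = 12, |A ∩ B| = 3, |A ∖ B| = 9.
(a) A ∩ B = ∅ (|A ∩ B| = 0): fails.
(b) |A ∩ B| / |A| ≥ 3/4: fails.
(c) |A ∩ B| > 2: holds.
(d) |A ∖ B| = 1: fails.

(c)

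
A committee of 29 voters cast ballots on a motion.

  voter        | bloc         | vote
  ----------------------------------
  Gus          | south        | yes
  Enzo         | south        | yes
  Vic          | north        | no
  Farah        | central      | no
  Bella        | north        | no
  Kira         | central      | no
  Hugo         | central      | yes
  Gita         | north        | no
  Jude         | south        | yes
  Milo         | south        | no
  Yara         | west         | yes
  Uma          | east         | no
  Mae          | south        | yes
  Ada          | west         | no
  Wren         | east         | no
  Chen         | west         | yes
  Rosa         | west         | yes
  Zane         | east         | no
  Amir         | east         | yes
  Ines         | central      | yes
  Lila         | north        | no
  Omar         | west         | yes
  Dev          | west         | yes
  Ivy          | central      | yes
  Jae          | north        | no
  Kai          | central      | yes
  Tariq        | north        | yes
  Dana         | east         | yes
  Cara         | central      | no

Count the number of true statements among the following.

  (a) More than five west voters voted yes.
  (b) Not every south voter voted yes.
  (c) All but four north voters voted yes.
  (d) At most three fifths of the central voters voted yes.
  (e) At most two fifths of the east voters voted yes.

3

(a) west: |A| = 6, |A ∩ B| = 5; needs |A ∩ B| > 5 — false.
(b) south: |A| = 5, |A ∩ B| = 4; needs A ⊄ B (|A ∖ B| ≥ 1) — true.
(c) north: |A| = 6, |A ∩ B| = 1; needs |A ∖ B| = 4 — false.
(d) central: |A| = 7, |A ∩ B| = 4; needs |A ∩ B| / |A| ≤ 3/5 — true.
(e) east: |A| = 5, |A ∩ B| = 2; needs |A ∩ B| / |A| ≤ 2/5 — true.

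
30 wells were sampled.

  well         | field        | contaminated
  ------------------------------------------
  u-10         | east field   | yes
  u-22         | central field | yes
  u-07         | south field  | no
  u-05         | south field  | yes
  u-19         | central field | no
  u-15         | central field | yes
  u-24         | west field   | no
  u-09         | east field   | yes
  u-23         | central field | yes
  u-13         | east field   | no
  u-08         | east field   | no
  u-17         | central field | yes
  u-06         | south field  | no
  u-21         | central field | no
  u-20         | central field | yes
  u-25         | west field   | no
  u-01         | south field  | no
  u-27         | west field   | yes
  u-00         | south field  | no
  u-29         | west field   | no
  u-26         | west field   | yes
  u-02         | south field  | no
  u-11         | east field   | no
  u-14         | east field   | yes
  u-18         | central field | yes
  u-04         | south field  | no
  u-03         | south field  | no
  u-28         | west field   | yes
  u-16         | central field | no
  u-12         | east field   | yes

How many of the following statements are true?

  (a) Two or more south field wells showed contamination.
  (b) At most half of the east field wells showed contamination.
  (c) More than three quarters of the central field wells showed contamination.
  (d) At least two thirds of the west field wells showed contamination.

0

(a) south field: |A| = 8, |A ∩ B| = 1; needs |A ∩ B| ≥ 2 — false.
(b) east field: |A| = 7, |A ∩ B| = 4; needs |A ∩ B| ≤ |A ∖ B| — false.
(c) central field: |A| = 9, |A ∩ B| = 6; needs |A ∩ B| / |A| > 3/4 — false.
(d) west field: |A| = 6, |A ∩ B| = 3; needs |A ∩ B| / |A| ≥ 2/3 — false.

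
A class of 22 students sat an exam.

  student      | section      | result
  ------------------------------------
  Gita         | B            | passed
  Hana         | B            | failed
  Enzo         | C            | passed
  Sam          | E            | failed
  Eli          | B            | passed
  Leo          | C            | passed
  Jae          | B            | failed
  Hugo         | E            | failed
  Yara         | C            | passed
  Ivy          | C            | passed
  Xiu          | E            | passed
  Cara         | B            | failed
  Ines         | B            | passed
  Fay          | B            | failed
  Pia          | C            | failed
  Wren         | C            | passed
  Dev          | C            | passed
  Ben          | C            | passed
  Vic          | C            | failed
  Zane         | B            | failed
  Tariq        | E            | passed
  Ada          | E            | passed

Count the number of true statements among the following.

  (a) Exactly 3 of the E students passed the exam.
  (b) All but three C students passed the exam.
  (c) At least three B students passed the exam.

2

(a) E: |A| = 5, |A ∩ B| = 3; needs |A ∩ B| = 3 — true.
(b) C: |A| = 9, |A ∩ B| = 7; needs |A ∖ B| = 3 — false.
(c) B: |A| = 8, |A ∩ B| = 3; needs |A ∩ B| ≥ 3 — true.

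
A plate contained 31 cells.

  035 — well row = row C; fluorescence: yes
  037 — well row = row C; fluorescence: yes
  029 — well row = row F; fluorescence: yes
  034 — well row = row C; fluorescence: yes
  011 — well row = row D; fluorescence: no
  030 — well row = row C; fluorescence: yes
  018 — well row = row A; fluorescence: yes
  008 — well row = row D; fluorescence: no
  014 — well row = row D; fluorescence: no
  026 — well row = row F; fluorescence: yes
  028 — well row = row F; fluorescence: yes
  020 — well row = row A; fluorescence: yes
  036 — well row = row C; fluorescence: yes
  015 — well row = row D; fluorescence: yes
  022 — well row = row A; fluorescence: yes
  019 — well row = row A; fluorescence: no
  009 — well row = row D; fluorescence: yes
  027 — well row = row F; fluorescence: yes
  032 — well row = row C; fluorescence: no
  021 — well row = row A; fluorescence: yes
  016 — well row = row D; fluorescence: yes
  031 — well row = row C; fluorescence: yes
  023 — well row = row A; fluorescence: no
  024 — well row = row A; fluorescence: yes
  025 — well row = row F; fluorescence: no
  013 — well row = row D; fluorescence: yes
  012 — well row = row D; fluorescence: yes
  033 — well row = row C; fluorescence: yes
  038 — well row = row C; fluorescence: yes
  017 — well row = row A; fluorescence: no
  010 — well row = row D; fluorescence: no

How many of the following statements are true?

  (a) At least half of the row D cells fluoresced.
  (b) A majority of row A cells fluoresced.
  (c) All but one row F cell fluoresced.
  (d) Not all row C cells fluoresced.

4

(a) row D: |A| = 9, |A ∩ B| = 5; needs |A ∩ B| ≥ |A ∖ B| — true.
(b) row A: |A| = 8, |A ∩ B| = 5; needs |A ∩ B| > |A ∖ B| — true.
(c) row F: |A| = 5, |A ∩ B| = 4; needs |A ∖ B| = 1 — true.
(d) row C: |A| = 9, |A ∩ B| = 8; needs A ⊄ B (|A ∖ B| ≥ 1) — true.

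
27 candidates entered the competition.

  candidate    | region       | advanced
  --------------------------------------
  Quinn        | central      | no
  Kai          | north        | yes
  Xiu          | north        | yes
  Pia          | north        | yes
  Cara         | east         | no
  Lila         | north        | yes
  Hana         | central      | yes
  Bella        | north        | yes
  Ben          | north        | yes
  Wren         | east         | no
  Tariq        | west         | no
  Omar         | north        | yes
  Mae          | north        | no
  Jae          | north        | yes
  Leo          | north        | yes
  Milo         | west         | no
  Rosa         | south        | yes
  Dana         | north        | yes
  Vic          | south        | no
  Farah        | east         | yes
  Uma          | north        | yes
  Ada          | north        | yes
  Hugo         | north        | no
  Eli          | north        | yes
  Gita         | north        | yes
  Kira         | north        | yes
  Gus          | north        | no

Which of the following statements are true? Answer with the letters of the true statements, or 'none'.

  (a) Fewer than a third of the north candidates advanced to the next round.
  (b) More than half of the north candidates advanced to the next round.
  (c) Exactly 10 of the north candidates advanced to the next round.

|A| = 18, |A ∩ B| = 15, |A ∖ B| = 3.
(a) |A ∩ B| / |A| < 1/3: fails.
(b) |A ∩ B| > |A ∖ B|: holds.
(c) |A ∩ B| = 10: fails.

(b)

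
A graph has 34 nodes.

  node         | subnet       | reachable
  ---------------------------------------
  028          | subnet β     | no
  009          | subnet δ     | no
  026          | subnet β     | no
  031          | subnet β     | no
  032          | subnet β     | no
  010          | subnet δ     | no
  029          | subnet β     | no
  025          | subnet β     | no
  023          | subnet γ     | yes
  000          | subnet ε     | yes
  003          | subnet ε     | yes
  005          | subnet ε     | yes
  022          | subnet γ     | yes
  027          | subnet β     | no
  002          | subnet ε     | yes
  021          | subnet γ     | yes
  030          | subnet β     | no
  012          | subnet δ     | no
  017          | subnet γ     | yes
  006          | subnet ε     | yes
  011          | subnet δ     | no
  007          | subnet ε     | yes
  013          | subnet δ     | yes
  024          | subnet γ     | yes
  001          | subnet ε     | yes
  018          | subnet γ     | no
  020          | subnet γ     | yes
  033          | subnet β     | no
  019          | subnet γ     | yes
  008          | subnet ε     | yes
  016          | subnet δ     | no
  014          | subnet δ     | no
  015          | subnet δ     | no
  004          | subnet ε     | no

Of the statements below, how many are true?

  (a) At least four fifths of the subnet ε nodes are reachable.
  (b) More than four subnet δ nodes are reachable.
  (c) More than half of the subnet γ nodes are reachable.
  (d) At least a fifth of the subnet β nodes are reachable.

(a) subnet ε: |A| = 9, |A ∩ B| = 8; needs |A ∩ B| / |A| ≥ 4/5 — true.
(b) subnet δ: |A| = 8, |A ∩ B| = 1; needs |A ∩ B| > 4 — false.
(c) subnet γ: |A| = 8, |A ∩ B| = 7; needs |A ∩ B| > |A ∖ B| — true.
(d) subnet β: |A| = 9, |A ∩ B| = 0; needs |A ∩ B| / |A| ≥ 1/5 — false.

2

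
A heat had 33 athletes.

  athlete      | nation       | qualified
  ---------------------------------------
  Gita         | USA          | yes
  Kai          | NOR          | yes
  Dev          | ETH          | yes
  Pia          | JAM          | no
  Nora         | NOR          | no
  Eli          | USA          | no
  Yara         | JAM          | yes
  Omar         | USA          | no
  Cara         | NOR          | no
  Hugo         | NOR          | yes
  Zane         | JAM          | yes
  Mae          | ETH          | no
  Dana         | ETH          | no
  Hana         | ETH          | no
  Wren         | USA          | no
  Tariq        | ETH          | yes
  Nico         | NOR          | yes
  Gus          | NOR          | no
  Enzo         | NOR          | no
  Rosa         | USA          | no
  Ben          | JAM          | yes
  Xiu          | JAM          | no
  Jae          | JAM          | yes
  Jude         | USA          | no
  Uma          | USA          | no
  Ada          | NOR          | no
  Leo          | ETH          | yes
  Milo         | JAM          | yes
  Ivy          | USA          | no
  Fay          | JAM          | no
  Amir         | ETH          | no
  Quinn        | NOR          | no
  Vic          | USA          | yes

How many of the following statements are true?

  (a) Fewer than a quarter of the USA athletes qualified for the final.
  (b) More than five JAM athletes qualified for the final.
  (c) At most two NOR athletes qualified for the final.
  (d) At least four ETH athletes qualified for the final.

1

(a) USA: |A| = 9, |A ∩ B| = 2; needs |A ∩ B| / |A| < 1/4 — true.
(b) JAM: |A| = 8, |A ∩ B| = 5; needs |A ∩ B| > 5 — false.
(c) NOR: |A| = 9, |A ∩ B| = 3; needs |A ∩ B| ≤ 2 — false.
(d) ETH: |A| = 7, |A ∩ B| = 3; needs |A ∩ B| ≥ 4 — false.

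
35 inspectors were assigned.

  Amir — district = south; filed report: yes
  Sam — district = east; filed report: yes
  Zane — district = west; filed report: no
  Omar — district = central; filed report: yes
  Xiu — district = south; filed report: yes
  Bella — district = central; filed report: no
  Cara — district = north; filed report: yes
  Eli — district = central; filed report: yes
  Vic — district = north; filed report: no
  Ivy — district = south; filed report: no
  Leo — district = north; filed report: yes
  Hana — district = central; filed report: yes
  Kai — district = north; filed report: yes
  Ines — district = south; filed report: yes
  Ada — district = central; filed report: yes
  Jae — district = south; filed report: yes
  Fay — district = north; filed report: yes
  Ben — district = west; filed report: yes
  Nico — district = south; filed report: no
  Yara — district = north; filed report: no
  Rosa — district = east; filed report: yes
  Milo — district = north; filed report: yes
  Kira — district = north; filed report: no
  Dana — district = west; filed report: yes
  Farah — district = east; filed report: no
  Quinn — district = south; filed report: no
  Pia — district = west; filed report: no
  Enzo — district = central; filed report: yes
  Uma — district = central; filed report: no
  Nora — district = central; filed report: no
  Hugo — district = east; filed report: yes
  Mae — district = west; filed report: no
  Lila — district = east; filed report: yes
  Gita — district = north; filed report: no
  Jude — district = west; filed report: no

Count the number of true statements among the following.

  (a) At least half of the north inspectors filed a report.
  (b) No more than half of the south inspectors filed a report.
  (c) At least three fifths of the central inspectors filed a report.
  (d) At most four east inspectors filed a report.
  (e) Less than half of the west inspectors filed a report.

(a) north: |A| = 9, |A ∩ B| = 5; needs |A ∩ B| ≥ |A ∖ B| — true.
(b) south: |A| = 7, |A ∩ B| = 4; needs |A ∩ B| ≤ |A ∖ B| — false.
(c) central: |A| = 8, |A ∩ B| = 5; needs |A ∩ B| / |A| ≥ 3/5 — true.
(d) east: |A| = 5, |A ∩ B| = 4; needs |A ∩ B| ≤ 4 — true.
(e) west: |A| = 6, |A ∩ B| = 2; needs |A ∩ B| < |A ∖ B| — true.

4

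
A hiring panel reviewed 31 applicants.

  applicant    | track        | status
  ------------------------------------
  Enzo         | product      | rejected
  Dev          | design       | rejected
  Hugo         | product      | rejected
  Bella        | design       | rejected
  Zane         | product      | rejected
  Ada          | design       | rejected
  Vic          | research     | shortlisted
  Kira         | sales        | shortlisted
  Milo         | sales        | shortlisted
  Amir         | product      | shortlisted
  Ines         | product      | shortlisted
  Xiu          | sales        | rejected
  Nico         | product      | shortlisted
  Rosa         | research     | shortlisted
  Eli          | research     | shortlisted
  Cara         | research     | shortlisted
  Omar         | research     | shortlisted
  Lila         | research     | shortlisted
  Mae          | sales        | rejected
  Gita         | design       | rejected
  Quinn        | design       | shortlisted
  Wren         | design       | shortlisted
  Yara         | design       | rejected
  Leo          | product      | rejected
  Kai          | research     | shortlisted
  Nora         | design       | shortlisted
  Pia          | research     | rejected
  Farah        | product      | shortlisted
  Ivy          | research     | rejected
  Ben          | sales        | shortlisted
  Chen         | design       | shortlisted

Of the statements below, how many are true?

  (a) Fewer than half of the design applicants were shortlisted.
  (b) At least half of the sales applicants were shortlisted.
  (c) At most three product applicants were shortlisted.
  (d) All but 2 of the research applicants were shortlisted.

(a) design: |A| = 9, |A ∩ B| = 4; needs |A ∩ B| < |A ∖ B| — true.
(b) sales: |A| = 5, |A ∩ B| = 3; needs |A ∩ B| ≥ |A ∖ B| — true.
(c) product: |A| = 8, |A ∩ B| = 4; needs |A ∩ B| ≤ 3 — false.
(d) research: |A| = 9, |A ∩ B| = 7; needs |A ∖ B| = 2 — true.

3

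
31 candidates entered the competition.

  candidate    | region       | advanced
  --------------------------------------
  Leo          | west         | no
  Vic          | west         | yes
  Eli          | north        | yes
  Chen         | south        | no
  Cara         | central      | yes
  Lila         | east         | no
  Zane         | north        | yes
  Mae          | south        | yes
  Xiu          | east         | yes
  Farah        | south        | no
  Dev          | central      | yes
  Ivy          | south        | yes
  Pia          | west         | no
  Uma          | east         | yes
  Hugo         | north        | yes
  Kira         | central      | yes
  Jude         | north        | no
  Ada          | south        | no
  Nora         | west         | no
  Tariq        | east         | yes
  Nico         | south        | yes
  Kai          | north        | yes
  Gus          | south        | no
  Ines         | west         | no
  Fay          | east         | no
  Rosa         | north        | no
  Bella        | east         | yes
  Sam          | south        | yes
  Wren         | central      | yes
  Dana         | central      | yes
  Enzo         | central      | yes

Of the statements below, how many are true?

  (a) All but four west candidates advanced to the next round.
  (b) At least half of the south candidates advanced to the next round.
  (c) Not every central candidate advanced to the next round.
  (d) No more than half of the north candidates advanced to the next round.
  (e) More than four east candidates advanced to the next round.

2

(a) west: |A| = 5, |A ∩ B| = 1; needs |A ∖ B| = 4 — true.
(b) south: |A| = 8, |A ∩ B| = 4; needs |A ∩ B| ≥ |A ∖ B| — true.
(c) central: |A| = 6, |A ∩ B| = 6; needs A ⊄ B (|A ∖ B| ≥ 1) — false.
(d) north: |A| = 6, |A ∩ B| = 4; needs |A ∩ B| ≤ |A ∖ B| — false.
(e) east: |A| = 6, |A ∩ B| = 4; needs |A ∩ B| > 4 — false.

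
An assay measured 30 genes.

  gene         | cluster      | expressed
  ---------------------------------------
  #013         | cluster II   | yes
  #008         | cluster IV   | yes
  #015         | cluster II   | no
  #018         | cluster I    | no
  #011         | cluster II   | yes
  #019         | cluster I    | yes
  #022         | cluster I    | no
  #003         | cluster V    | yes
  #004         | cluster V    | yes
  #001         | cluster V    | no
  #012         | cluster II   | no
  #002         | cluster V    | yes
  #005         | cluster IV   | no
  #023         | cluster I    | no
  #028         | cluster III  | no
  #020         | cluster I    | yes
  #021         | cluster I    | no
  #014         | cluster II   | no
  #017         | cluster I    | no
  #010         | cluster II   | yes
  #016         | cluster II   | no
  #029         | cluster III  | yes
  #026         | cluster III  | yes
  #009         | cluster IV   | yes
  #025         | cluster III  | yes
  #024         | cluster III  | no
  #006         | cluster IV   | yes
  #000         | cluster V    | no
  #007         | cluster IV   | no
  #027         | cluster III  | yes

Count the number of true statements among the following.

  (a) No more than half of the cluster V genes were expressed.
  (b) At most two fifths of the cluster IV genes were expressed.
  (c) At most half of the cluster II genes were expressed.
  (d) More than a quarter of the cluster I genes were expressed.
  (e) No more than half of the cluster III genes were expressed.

2

(a) cluster V: |A| = 5, |A ∩ B| = 3; needs |A ∩ B| ≤ |A ∖ B| — false.
(b) cluster IV: |A| = 5, |A ∩ B| = 3; needs |A ∩ B| / |A| ≤ 2/5 — false.
(c) cluster II: |A| = 7, |A ∩ B| = 3; needs |A ∩ B| ≤ |A ∖ B| — true.
(d) cluster I: |A| = 7, |A ∩ B| = 2; needs |A ∩ B| / |A| > 1/4 — true.
(e) cluster III: |A| = 6, |A ∩ B| = 4; needs |A ∩ B| ≤ |A ∖ B| — false.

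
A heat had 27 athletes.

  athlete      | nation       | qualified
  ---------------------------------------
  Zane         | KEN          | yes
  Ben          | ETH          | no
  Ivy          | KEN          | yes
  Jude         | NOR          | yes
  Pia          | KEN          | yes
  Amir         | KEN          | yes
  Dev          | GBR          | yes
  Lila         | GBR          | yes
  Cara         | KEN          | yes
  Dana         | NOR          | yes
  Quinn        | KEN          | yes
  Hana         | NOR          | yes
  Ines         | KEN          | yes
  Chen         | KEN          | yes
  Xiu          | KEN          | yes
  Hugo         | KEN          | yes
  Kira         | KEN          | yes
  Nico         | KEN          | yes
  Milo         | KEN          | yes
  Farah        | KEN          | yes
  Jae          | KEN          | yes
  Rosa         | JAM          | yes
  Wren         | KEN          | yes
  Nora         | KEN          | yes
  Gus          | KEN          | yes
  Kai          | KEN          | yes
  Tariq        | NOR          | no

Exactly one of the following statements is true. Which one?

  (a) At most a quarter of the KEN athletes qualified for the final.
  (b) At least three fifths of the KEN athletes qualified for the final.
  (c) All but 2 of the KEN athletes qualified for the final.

|A| = 19, |A ∩ B| = 19, |A ∖ B| = 0.
(a) requires |A ∩ B| / |A| ≤ 1/4: false.
(b) requires |A ∩ B| / |A| ≥ 3/5: true.
(c) requires |A ∖ B| = 2: false.

(b)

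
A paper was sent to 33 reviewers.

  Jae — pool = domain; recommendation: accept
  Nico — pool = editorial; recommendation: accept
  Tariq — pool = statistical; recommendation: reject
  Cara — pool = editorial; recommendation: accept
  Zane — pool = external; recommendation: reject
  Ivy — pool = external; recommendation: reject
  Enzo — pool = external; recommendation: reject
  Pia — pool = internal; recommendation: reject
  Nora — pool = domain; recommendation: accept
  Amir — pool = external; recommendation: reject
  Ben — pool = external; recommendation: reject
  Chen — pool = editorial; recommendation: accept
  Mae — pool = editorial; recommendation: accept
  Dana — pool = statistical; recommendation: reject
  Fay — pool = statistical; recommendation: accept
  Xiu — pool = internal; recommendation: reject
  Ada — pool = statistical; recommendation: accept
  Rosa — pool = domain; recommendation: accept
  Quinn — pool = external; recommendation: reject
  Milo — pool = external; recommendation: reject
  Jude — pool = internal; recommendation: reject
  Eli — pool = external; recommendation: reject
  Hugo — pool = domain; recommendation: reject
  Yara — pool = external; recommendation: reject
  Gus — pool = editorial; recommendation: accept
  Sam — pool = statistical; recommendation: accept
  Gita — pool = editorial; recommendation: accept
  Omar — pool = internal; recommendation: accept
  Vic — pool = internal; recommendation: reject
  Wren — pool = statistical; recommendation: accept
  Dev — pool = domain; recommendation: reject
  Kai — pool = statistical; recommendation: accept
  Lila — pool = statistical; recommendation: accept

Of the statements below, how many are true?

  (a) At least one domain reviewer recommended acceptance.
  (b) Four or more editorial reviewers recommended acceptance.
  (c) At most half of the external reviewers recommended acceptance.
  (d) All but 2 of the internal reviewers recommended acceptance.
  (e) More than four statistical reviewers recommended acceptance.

(a) domain: |A| = 5, |A ∩ B| = 3; needs A ∩ B ≠ ∅ (|A ∩ B| ≥ 1) — true.
(b) editorial: |A| = 6, |A ∩ B| = 6; needs |A ∩ B| ≥ 4 — true.
(c) external: |A| = 9, |A ∩ B| = 0; needs |A ∩ B| ≤ |A ∖ B| — true.
(d) internal: |A| = 5, |A ∩ B| = 1; needs |A ∖ B| = 2 — false.
(e) statistical: |A| = 8, |A ∩ B| = 6; needs |A ∩ B| > 4 — true.

4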